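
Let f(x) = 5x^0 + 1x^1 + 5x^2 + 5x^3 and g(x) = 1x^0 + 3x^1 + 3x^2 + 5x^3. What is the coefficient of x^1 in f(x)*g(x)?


Cauchy product at x^1:
5*3 + 1*1
= 16

16


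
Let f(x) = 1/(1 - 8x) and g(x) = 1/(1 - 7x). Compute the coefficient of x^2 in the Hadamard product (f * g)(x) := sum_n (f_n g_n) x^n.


f has coefficients f_k = 8^k and g has coefficients g_k = 7^k, so the Hadamard product has coefficient (f*g)_k = 8^k * 7^k = 56^k.
For k = 2: 56^2 = 3136.

3136


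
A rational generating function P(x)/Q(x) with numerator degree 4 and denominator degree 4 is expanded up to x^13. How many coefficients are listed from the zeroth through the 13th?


Expanding up to x^13 gives the coefficients for x^0, x^1, ..., x^13.
That is 13 + 1 = 14 coefficients in total.

14


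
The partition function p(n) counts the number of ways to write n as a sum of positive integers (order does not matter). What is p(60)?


Using the generating function prod_{k>=1} 1/(1-x^k), we compute p(60).
By dynamic programming over parts 1 through 60:
p(60) = 966467

966467


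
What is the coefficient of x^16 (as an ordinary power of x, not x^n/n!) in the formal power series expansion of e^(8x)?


The exponential series is e^y = sum_{k>=0} y^k / k!. Substituting y = 8x gives
e^(8x) = sum_{k>=0} 8^k x^k / k!.
So the coefficient of x^n is a^n/n! with a = 8, n = 16:
8^16 / 16! = 281474976710656/20922789888000 = 8589934592/638512875

8589934592/638512875


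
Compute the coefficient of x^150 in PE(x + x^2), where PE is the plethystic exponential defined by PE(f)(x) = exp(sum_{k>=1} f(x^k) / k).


With f(x) = x + x^2, the exponent is sum_{k>=1} (x^k + x^(2k)) / k = -ln(1 - x) - ln(1 - x^2). Exponentiating:
PE(x + x^2) = 1 / ((1 - x)(1 - x^2)).
This is the generating function for partitions of n into parts of size 1 or 2. The number of 2's can be any j in 0..75, and the rest are 1's, so
[x^150] = floor(150/2) + 1 = 76.

76


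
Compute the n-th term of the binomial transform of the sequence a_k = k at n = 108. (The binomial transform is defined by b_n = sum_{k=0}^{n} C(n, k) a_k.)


With a_k = k, b_n = sum_{k=0}^{n} C(n, k) k. Using k * C(n, k) = n * C(n-1, k-1) gives b_n = n * sum_{k>=1} C(n-1, k-1) = n * 2^(n-1).
For n = 108: 108 * 2^107 = 108 * 162259276829213363391578010288128 = 17524001897555043246290425111117824.

17524001897555043246290425111117824


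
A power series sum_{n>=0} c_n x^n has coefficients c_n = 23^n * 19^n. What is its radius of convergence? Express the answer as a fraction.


By the root test (Cauchy-Hadamard), the radius is R = 1 / limsup_n |c_n|^(1/n).
Here |c_n|^(1/n) = (23^n * 19^n)^(1/n) = 23 * 19 = 437 for all n.
So R = 1/437 = 1/437.

1/437


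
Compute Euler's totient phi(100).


phi(n) counts integers in [1, n] coprime to n. Using the multiplicative formula phi(n) = n * prod_{p | n} (1 - 1/p):
100 = 2^2 * 5^2, so
phi(100) = 100 * (1 - 1/2) * (1 - 1/5) = 40.

40


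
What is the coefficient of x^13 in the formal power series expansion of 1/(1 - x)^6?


The negative binomial / multiset identity is
1/(1 - x)^r = sum_{k>=0} C(k + r - 1, r - 1) x^k.
Here r = 6 and k = 13, so the coefficient is
C(13 + 5, 5) = C(18, 5)
= 8568

8568


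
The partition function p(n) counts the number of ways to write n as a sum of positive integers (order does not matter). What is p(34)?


Using the generating function prod_{k>=1} 1/(1-x^k), we compute p(34).
By dynamic programming over parts 1 through 34:
p(34) = 12310

12310


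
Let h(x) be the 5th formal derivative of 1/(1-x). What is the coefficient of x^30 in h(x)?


Differentiating 5 times: d^5/dx^5 [1/(1-x)] = 5!/(1-x)^6.
The expansion 1/(1-x)^6 = sum_{k>=0} C(k+5, 5) x^k, so the coefficient of x^n in 5!/(1-x)^6 is 5! * C(n+5, 5).
For n = 30: 120 * C(35, 5) = 120 * 324632 = 38955840

38955840


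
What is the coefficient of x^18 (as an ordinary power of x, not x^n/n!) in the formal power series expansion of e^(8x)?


The exponential series is e^y = sum_{k>=0} y^k / k!. Substituting y = 8x gives
e^(8x) = sum_{k>=0} 8^k x^k / k!.
So the coefficient of x^n is a^n/n! with a = 8, n = 18:
8^18 / 18! = 18014398509481984/6402373705728000 = 274877906944/97692469875

274877906944/97692469875


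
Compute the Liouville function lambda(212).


The Liouville function is lambda(k) = (-1)^Omega(k), where Omega(k) counts the prime factors of k with multiplicity.
Factoring: 212 = 2 * 2 * 53, so Omega(212) = 3.
lambda(212) = (-1)^3 = -1.

-1


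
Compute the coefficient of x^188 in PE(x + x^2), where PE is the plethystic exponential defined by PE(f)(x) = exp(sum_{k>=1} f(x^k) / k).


With f(x) = x + x^2, the exponent is sum_{k>=1} (x^k + x^(2k)) / k = -ln(1 - x) - ln(1 - x^2). Exponentiating:
PE(x + x^2) = 1 / ((1 - x)(1 - x^2)).
This is the generating function for partitions of n into parts of size 1 or 2. The number of 2's can be any j in 0..94, and the rest are 1's, so
[x^188] = floor(188/2) + 1 = 95.

95


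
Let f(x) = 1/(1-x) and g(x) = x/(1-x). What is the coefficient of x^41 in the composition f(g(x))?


First simplify the composition: f(g(x)) = 1/(1 - x/(1-x)) = (1-x)/((1-x) - x) = (1-x)/(1-2x).
Now extract the coefficient. Write (1-x)/(1-2x) = 1/(1-2x) - x/(1-2x).
The coefficient of x^n in 1/(1-2x) is 2^n, and in x/(1-2x) is 2^(n-1) (for n >= 1).
So the coefficient of x^41 is 2^41 - 2^40 = 2199023255552 - 1099511627776 = 1099511627776.

1099511627776


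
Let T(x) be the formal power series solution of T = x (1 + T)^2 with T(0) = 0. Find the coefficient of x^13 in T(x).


Apply the Lagrange inversion formula: if T = x * phi(T) with phi(t) = (1 + t)^2, then [x^n] T = (1/n) [t^(n-1)] phi(t)^n = (1/n) [t^(n-1)] (1 + t)^(2n) = (1/n) C(2n, n-1).
Using the identity C(2n, n-1) = C(2n, n) * n / (n+1), the unscaled factor equals C(2n, n) / (n+1) = C_n, the n-th Catalan number.
For n = 13: C_13 = C(26, 13) / 14 = 10400600/14 = 742900 = 742900.

742900


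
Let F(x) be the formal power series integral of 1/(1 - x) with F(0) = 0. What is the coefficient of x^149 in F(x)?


1/(1 - x) = sum_{k>=0} x^k. Integrating termwise and using F(0) = 0 gives
F(x) = sum_{k>=0} x^(k+1) / (k+1) = sum_{m>=1} x^m / m = -ln(1 - x).
So the coefficient of x^149 is 1/149 = 1/149.

1/149


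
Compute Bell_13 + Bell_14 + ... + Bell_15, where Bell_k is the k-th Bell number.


Recall Bell_k counts set partitions of a k-set (with Bell_0 = 1 by convention).
Bell_13 through Bell_15: 27644437, 190899322, 1382958545
Sum = 27644437 + 190899322 + 1382958545 = 1601502304.

1601502304


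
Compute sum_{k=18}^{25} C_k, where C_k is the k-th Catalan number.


C_18 through C_25: 477638700, 1767263190, 6564120420, 24466267020, 91482563640, 343059613650, 1289904147324, 4861946401452
Sum = 477638700 + 1767263190 + 6564120420 + 24466267020 + 91482563640 + 343059613650 + 1289904147324 + 4861946401452
= 6619668015396

6619668015396


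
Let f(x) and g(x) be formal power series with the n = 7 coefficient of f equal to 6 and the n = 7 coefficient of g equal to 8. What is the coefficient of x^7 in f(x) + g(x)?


Addition of formal power series is termwise.
The coefficient of x^7 in f + g = 6 + 8
= 14

14


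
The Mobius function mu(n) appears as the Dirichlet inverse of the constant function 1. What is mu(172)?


172 has a squared prime factor, so mu(172) = 0.
Factorization reveals a repeated prime.

0


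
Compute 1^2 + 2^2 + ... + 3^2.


This power sum has a closed form given by Faulhaber's formula
sum_{k=1}^{m} k^p = (1 / (p + 1)) * sum_{j=0}^{p} C(p + 1, j) B_j m^(p + 1 - j),
but for small m direct computation is fastest:
1 + 4 + 9 = 14.

14


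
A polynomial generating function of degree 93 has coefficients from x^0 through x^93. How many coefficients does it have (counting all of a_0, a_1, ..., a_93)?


A polynomial of degree 93 takes the form a_0 + a_1 x + ... + a_93 x^93.
The number of coefficients is 93 + 1 = 94.

94


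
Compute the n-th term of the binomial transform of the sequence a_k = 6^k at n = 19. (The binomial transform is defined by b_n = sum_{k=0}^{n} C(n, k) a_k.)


With a_k = 6^k, b_n = sum_{k=0}^{n} C(n, k) 6^k = (1 + 6)^n by the binomial theorem.
For n = 19: (1 + 6)^19 = 7^19 = 11398895185373143.

11398895185373143


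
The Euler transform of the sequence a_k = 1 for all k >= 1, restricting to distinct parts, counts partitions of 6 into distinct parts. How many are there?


Partitions of 6 into distinct parts can be computed via generating function.
Product (1+x)(1+x^2)(1+x^3)...
The coefficient of x^6 = 4

4


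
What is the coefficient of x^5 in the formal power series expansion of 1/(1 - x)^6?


The expansion 1/(1 - x)^r = sum_{k>=0} C(k + r - 1, r - 1) x^k follows from the multiset / negative-binomial theorem (or from repeated differentiation of the geometric series).
For r = 6 and k = 5:
C(10, 5) = 3628800 / (120 * 120) = 252.

252


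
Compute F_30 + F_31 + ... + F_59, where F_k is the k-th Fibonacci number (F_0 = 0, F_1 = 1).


Use the identity sum_{k=0}^{N} F_k = F_{N+2} - 1 (which follows from F_{k+2} - F_{k+1} = F_k). Then
sum_{k=30}^{59} F_k = (F_{61} - 1) - (F_{31} - 1) = F_{61} - F_{31}.
Computing: F_{61} = 2504730781961, F_{31} = 1346269, so
Sum = 2504730781961 - 1346269 = 2504729435692.

2504729435692


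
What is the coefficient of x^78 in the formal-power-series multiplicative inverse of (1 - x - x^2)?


Let the inverse be f(x) = sum_{k>=0} a_k x^k. From f(x) * (1 - x - x^2) = 1 and matching coefficients:
 x^0: a_0 = 1.
 x^1: a_1 - a_0 = 0, so a_1 = 1.
 x^k (k >= 2): a_k - a_{k-1} - a_{k-2} = 0, i.e. a_k = a_{k-1} + a_{k-2}.
This is the Fibonacci-type recurrence shifted so that a_0 = a_1 = 1.
Iterating: a_0=1, a_1=1, a_2=2, a_3=3, a_4=5, a_5=8, a_6=13, a_7=21, a_8=34, a_9=55, ...
a_78 = 14472334024676221.

14472334024676221


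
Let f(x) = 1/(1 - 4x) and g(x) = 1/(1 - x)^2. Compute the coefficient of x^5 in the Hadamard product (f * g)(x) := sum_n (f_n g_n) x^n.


f has coefficients f_k = 4^k. For g = 1/(1 - x)^2 the coefficient is g_k = C(k + 1, 1) = k + 1. The Hadamard coefficient is (f * g)_k = 4^k * (k + 1).
For k = 5: 4^5 * 6 = 1024 * 6 = 6144.

6144


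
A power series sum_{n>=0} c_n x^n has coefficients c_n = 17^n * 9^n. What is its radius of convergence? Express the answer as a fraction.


By the root test (Cauchy-Hadamard), the radius is R = 1 / limsup_n |c_n|^(1/n).
Here |c_n|^(1/n) = (17^n * 9^n)^(1/n) = 17 * 9 = 153 for all n.
So R = 1/153 = 1/153.

1/153


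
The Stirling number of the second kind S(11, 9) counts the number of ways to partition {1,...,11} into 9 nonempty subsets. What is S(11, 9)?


Using the explicit formula S(n,k) = (1/k!) sum_{j=0}^{k} (-1)^(k-j) C(k,j) j^n:
S(11, 9) = 1155
Equivalently, S(n,k) is n! times the coefficient of x^n in the EGF (e^x - 1)^k / k!.

1155


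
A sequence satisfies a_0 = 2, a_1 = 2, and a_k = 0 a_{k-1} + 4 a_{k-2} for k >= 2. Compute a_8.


The characteristic equation is t^2 - 0 t - 4 = 0, with roots r_1 = 2 and r_2 = -2 (so c_1 = r_1 + r_2, c_2 = -r_1 r_2 as required).
One can use the closed form a_n = A r_1^n + B r_2^n, but direct iteration is more reliable:
a_0 = 2, a_1 = 2, a_2 = 8, a_3 = 8, a_4 = 32, a_5 = 32, a_6 = 128, a_7 = 128, a_8 = 512.
So a_8 = 512.

512


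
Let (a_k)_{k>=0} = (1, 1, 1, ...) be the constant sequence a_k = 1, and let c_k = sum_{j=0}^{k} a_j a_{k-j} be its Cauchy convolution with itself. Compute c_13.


Since a_j = 1 for all j >= 0, the convolution sum becomes
c_k = sum_{j=0}^{k} 1 * 1 = 1 * (k + 1).
Equivalently, the generating function of (a_k) is 1/(1 - x) and its square is 1/(1 - x)^2 = sum_{k>=0} 1(k + 1) x^k.
For k = 13: 1 * 14 = 14.

14


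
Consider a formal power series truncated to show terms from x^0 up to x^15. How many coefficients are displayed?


From x^0 to x^15 inclusive, the count is 15 - 0 + 1 = 16.

16


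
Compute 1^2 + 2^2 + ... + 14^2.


This power sum has a closed form given by Faulhaber's formula
sum_{k=1}^{m} k^p = (1 / (p + 1)) * sum_{j=0}^{p} C(p + 1, j) B_j m^(p + 1 - j),
but for small m direct computation is fastest:
1 + 4 + 9 + 16 + 25 + 36 + 49 + 64 + 81 + 100 + 121 + 144 + 169 + 196 = 1015.

1015


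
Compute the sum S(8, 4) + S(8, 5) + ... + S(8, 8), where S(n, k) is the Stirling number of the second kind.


By definition, S(n, k) counts partitions of an n-set into exactly k nonempty blocks.
Computing row n = 8 for k = 4..8:
S(8, k): 1701, 1050, 266, 28, 1
Sum = 3046.

3046


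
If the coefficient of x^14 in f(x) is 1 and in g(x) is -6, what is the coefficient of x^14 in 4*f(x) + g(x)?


Scalar multiplication scales coefficients: 4 * 1 = 4.
Then add the g coefficient: 4 + -6
= -2

-2


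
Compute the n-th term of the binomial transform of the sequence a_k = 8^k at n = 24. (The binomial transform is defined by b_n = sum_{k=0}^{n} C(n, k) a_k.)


With a_k = 8^k, b_n = sum_{k=0}^{n} C(n, k) 8^k = (1 + 8)^n by the binomial theorem.
For n = 24: (1 + 8)^24 = 9^24 = 79766443076872509863361.

79766443076872509863361


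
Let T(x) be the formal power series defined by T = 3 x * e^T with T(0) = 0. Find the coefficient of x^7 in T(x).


Apply the Lagrange inversion formula: if T = 3 x * phi(T) with phi(t) = e^t, then
[x^n] T = 3^n * (1/n) [t^(n-1)] phi(t)^n = 3^n * (1/n) [t^(n-1)] e^(n t) = 3^n * (1/n) * n^(n-1) / (n-1)! = 3^n * n^(n-1) / n!.
When c = 1 this is the Cayley count of rooted labeled trees on n vertices, divided by n!.
For n = 7: 3^7 * 7^6 / 7! = 2187 * 117649/5040 = 4084101/80.

4084101/80


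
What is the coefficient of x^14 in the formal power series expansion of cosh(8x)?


The Maclaurin series is cosh(t) = sum_{m>=0} t^(2m) / (2m)!, so substituting t = 8x, only even powers of x are nonzero, with coefficient of x^(2m) equal to 8^(2m) / (2m)!.
For x^14 the coefficient is 8^14/14! = 4398046511104/87178291200 = 2147483648/42567525.

2147483648/42567525


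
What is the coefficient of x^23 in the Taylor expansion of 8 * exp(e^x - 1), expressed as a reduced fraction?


exp(e^x - 1) = sum_{k>=0} Bell_k x^k / k!, where Bell_k is the k-th Bell number.
So the coefficient of x^23 is 8 * Bell_23 / 23!.
Computing: Bell_23 = 44152005855084346 and 23! = 25852016738884976640000, giving
8 * 44152005855084346/25852016738884976640000 = 22076002927542173/1615751046180311040000.

22076002927542173/1615751046180311040000


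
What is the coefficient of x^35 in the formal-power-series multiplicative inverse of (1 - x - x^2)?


Let the inverse be f(x) = sum_{k>=0} a_k x^k. From f(x) * (1 - x - x^2) = 1 and matching coefficients:
 x^0: a_0 = 1.
 x^1: a_1 - a_0 = 0, so a_1 = 1.
 x^k (k >= 2): a_k - a_{k-1} - a_{k-2} = 0, i.e. a_k = a_{k-1} + a_{k-2}.
This is the Fibonacci-type recurrence shifted so that a_0 = a_1 = 1.
Iterating: a_0=1, a_1=1, a_2=2, a_3=3, a_4=5, a_5=8, a_6=13, a_7=21, a_8=34, a_9=55, ...
a_35 = 14930352.

14930352


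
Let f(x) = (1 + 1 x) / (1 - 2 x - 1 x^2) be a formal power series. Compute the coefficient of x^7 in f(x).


Write f(x) = sum_{k>=0} a_k x^k. Multiplying both sides by 1 - 2 x - 1 x^2 gives
(1 - 2 x - 1 x^2) sum_{k>=0} a_k x^k = 1 + 1 x.
Matching coefficients:
 x^0: a_0 = 1
 x^1: a_1 - 2 a_0 = 1  =>  a_1 = 2*1 + 1 = 3
 x^k (k >= 2): a_k = 2 a_{k-1} + 1 a_{k-2}.
Iterating: a_2 = 7, a_3 = 17, a_4 = 41, a_5 = 99, a_6 = 239, a_7 = 577.
So the coefficient of x^7 is 577.

577


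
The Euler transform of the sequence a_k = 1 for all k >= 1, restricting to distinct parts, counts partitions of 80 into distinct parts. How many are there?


Partitions of 80 into distinct parts can be computed via generating function.
Product (1+x)(1+x^2)(1+x^3)...
The coefficient of x^80 = 77312

77312


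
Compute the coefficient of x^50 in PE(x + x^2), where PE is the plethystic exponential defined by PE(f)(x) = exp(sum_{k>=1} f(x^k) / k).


With f(x) = x + x^2, the exponent is sum_{k>=1} (x^k + x^(2k)) / k = -ln(1 - x) - ln(1 - x^2). Exponentiating:
PE(x + x^2) = 1 / ((1 - x)(1 - x^2)).
This is the generating function for partitions of n into parts of size 1 or 2. The number of 2's can be any j in 0..25, and the rest are 1's, so
[x^50] = floor(50/2) + 1 = 26.

26


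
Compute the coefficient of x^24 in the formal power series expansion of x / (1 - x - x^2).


Let f(x) = sum_{k>=0} a_k x^k. Multiplying f(x) * (1 - x - x^2) = x and matching coefficients gives a_0 = 0, a_1 = 1, and a_k = a_{k-1} + a_{k-2} for k >= 2. These are the Fibonacci numbers F_k.
Iterating from F_0 = 0, F_1 = 1:
F_0=0, F_1=1, F_2=1, F_3=2, F_4=3, F_5=5, F_6=8, F_7=13, F_8=21, F_9=34, ...
F_24 = 46368.

46368


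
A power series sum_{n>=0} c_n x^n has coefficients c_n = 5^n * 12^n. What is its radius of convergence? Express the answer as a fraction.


By the root test (Cauchy-Hadamard), the radius is R = 1 / limsup_n |c_n|^(1/n).
Here |c_n|^(1/n) = (5^n * 12^n)^(1/n) = 5 * 12 = 60 for all n.
So R = 1/60 = 1/60.

1/60


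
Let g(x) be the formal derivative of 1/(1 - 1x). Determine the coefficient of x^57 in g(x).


Differentiate termwise: d/dx sum_{k>=0} 1^k x^k = sum_{k>=1} k 1^k x^(k-1) = sum_{j>=0} (j+1) 1^(j+1) x^j.
Equivalently, d/dx [1/(1 - 1x)] = 1/(1 - 1x)^2.
For j = 57: 58 * 1^58 = 58 * 1 = 58.

58


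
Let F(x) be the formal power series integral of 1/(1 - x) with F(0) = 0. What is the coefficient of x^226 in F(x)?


1/(1 - x) = sum_{k>=0} x^k. Integrating termwise and using F(0) = 0 gives
F(x) = sum_{k>=0} x^(k+1) / (k+1) = sum_{m>=1} x^m / m = -ln(1 - x).
So the coefficient of x^226 is 1/226 = 1/226.

1/226


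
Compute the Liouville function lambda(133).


The Liouville function is lambda(k) = (-1)^Omega(k), where Omega(k) counts the prime factors of k with multiplicity.
Factoring: 133 = 7 * 19, so Omega(133) = 2.
lambda(133) = (-1)^2 = 1.

1


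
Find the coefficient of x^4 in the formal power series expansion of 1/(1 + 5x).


Write 1/(1 + c x) = 1/(1 - (-c) x) and apply the geometric-series identity
1/(1 - y) = sum_{k>=0} y^k to get 1/(1 + c x) = sum_{k>=0} (-c)^k x^k.
So the coefficient of x^k is (-c)^k = (-1)^k * c^k.
Here c = 5 and k = 4:
(-5)^4 = 1 * 625 = 625

625


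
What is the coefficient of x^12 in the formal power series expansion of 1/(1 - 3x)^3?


The general identity 1/(1 - c x)^r = sum_{k>=0} c^k C(k + r - 1, r - 1) x^k follows by substituting y = c x into 1/(1 - y)^r = sum_{k>=0} C(k + r - 1, r - 1) y^k.
For c = 3, r = 3, k = 12:
3^12 * C(14, 2) = 531441 * 91 = 48361131.

48361131


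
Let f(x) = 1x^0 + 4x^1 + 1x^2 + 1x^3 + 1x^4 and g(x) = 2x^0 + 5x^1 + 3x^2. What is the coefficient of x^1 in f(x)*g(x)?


Cauchy product at x^1:
1*5 + 4*2
= 13

13


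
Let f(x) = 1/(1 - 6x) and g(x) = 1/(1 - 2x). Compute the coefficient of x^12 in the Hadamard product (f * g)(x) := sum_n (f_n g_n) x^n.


f has coefficients f_k = 6^k and g has coefficients g_k = 2^k, so the Hadamard product has coefficient (f*g)_k = 6^k * 2^k = 12^k.
For k = 12: 12^12 = 8916100448256.

8916100448256


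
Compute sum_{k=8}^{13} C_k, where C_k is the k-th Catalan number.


C_8 through C_13: 1430, 4862, 16796, 58786, 208012, 742900
Sum = 1430 + 4862 + 16796 + 58786 + 208012 + 742900
= 1032786

1032786


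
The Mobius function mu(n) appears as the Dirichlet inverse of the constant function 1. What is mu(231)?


231 = 3 * 7 * 11 (all distinct primes).
mu(231) = (-1)^3 = -1

-1


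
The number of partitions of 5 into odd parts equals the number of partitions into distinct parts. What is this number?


Computing partitions of 5 into odd parts (1, 3, 5, ...):
Using the generating function prod_{k>=0} 1/(1-x^(2k+1)),
the count is 3

3


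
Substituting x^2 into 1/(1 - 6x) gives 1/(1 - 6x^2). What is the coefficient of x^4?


The coefficient of x^(2m) in 1/(1 - 6x^2) is 6^m.
With n = 4 = 2*2, the coefficient is 6^2 = 36.

36


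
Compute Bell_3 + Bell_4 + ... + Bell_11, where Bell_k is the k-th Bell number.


Recall Bell_k counts set partitions of a k-set (with Bell_0 = 1 by convention).
Bell_3 through Bell_11: 5, 15, 52, 203, 877, 4140, 21147, 115975, 678570
Sum = 5 + 15 + 52 + 203 + 877 + 4140 + 21147 + 115975 + 678570 = 820984.

820984


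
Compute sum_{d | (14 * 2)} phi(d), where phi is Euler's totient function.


First, 14 * 2 = 28. One classical identity is sum_{d | n} phi(d) = n (each k in [1, n] has a unique gcd with n, and among the k's with gcd(k, n) = n/d there are phi(d) of them). So the sum equals 28. We also verify directly:
Divisors of 28: 1, 2, 4, 7, 14, 28.
phi values: 1, 1, 2, 6, 6, 12.
Sum = 28.

28


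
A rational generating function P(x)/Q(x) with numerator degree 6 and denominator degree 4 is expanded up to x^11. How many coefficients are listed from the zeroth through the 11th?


Expanding up to x^11 gives the coefficients for x^0, x^1, ..., x^11.
That is 11 + 1 = 12 coefficients in total.

12


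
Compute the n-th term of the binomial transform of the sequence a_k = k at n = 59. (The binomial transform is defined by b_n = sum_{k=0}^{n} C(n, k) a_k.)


With a_k = k, b_n = sum_{k=0}^{n} C(n, k) k. Using k * C(n, k) = n * C(n-1, k-1) gives b_n = n * sum_{k>=1} C(n-1, k-1) = n * 2^(n-1).
For n = 59: 59 * 2^58 = 59 * 288230376151711744 = 17005592192950992896.

17005592192950992896


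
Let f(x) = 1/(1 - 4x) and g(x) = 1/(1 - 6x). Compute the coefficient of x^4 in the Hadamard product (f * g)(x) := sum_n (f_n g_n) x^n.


f has coefficients f_k = 4^k and g has coefficients g_k = 6^k, so the Hadamard product has coefficient (f*g)_k = 4^k * 6^k = 24^k.
For k = 4: 24^4 = 331776.

331776


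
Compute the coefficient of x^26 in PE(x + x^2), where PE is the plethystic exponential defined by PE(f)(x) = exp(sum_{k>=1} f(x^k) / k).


With f(x) = x + x^2, the exponent is sum_{k>=1} (x^k + x^(2k)) / k = -ln(1 - x) - ln(1 - x^2). Exponentiating:
PE(x + x^2) = 1 / ((1 - x)(1 - x^2)).
This is the generating function for partitions of n into parts of size 1 or 2. The number of 2's can be any j in 0..13, and the rest are 1's, so
[x^26] = floor(26/2) + 1 = 14.

14


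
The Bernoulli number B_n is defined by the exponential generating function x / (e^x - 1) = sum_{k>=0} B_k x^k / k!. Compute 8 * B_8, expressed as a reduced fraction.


Bernoulli numbers can also be computed recursively via B_0 = 1 and sum_{j=0}^{m} C(m+1, j) B_j = 0 for m >= 1. Odd-index Bernoulli numbers vanish for k >= 3.
Computing B_8 = -1/30, so 8 * B_8 = 8 * -1/30 = -4/15.

-4/15


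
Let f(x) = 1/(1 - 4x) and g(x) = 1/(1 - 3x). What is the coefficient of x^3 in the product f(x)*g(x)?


The coefficient of x^n in f*g is the Cauchy product: sum_{k=0}^{n} a^k * b^(n-k).
With a=4, b=3, n=3:
sum_{k=0}^{3} 4^k * 3^(3-k)
= 175

175


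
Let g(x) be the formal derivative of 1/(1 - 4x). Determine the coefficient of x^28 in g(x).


Differentiate termwise: d/dx sum_{k>=0} 4^k x^k = sum_{k>=1} k 4^k x^(k-1) = sum_{j>=0} (j+1) 4^(j+1) x^j.
Equivalently, d/dx [1/(1 - 4x)] = 4/(1 - 4x)^2.
For j = 28: 29 * 4^29 = 29 * 288230376151711744 = 8358680908399640576.

8358680908399640576


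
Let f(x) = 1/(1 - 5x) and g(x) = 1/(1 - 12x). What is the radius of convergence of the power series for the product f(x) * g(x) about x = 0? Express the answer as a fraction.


The radius of 1/(1 - 5x) is 1/5 (nearest singularity at x = 1/5), and the radius of 1/(1 - 12x) is 1/12.
The product f(x)*g(x) = 1/((1 - 5x)(1 - 12x)) has singularities at both 1/5 and 1/12, so its radius of convergence is the distance to the nearest one:
min(1/5, 1/12) = 1/12.

1/12


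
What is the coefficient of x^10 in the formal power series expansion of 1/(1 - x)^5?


The expansion 1/(1 - x)^r = sum_{k>=0} C(k + r - 1, r - 1) x^k follows from the multiset / negative-binomial theorem (or from repeated differentiation of the geometric series).
For r = 5 and k = 10:
C(14, 4) = 87178291200 / (24 * 3628800) = 1001.

1001


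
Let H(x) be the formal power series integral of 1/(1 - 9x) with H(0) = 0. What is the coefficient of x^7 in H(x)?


1/(1 - 9x) = sum_{k>=0} 9^k x^k. Integrating termwise with H(0) = 0:
H(x) = sum_{k>=0} 9^k x^(k+1) / (k+1) = sum_{m>=1} 9^(m-1) x^m / m.
For m = 7: 9^6/7 = 531441/7 = 531441/7.

531441/7


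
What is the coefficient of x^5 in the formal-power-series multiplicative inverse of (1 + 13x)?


The inverse is 1/(1 + 13x). Apply the geometric identity 1/(1 - y) = sum_{k>=0} y^k with y = -13x:
1/(1 + 13x) = sum_{k>=0} (-13)^k x^k.
So the coefficient of x^5 is (-13)^5 = -371293.

-371293


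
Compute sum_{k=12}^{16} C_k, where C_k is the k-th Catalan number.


C_12 through C_16: 208012, 742900, 2674440, 9694845, 35357670
Sum = 208012 + 742900 + 2674440 + 9694845 + 35357670
= 48677867

48677867


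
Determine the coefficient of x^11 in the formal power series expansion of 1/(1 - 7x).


The geometric series identity gives 1/(1 - c x) = sum_{k>=0} c^k x^k, so the coefficient of x^k is c^k.
Here c = 7 and k = 11.
Computing: 7^11 = 1977326743

1977326743


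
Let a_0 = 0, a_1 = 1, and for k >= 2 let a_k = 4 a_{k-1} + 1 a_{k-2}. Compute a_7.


Iterating the recurrence forward:
a_0 = 0
a_1 = 1
a_2 = 4*1 + 1*0 = 4
a_3 = 4*4 + 1*1 = 17
a_4 = 4*17 + 1*4 = 72
a_5 = 4*72 + 1*17 = 305
a_6 = 4*305 + 1*72 = 1292
a_7 = 4*1292 + 1*305 = 5473
So a_7 = 5473.

5473


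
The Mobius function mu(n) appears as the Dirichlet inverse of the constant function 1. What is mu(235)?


235 = 5 * 47 (all distinct primes).
mu(235) = (-1)^2 = 1

1


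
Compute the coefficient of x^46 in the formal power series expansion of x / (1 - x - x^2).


Let f(x) = sum_{k>=0} a_k x^k. Multiplying f(x) * (1 - x - x^2) = x and matching coefficients gives a_0 = 0, a_1 = 1, and a_k = a_{k-1} + a_{k-2} for k >= 2. These are the Fibonacci numbers F_k.
Iterating from F_0 = 0, F_1 = 1:
F_0=0, F_1=1, F_2=1, F_3=2, F_4=3, F_5=5, F_6=8, F_7=13, F_8=21, F_9=34, ...
F_46 = 1836311903.

1836311903


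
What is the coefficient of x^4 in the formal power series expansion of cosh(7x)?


The Maclaurin series is cosh(t) = sum_{m>=0} t^(2m) / (2m)!, so substituting t = 7x, only even powers of x are nonzero, with coefficient of x^(2m) equal to 7^(2m) / (2m)!.
For x^4 the coefficient is 7^4/4! = 2401/24 = 2401/24.

2401/24


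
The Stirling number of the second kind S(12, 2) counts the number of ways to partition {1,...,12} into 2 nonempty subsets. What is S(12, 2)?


Using the explicit formula S(n,k) = (1/k!) sum_{j=0}^{k} (-1)^(k-j) C(k,j) j^n:
S(12, 2) = 2047
Equivalently, S(n,k) is n! times the coefficient of x^n in the EGF (e^x - 1)^k / k!.

2047


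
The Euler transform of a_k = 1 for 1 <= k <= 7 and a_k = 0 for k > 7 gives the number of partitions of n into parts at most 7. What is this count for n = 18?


Partitions of 18 into parts at most 7:
Using generating function (1-x)^(-1)(1-x^2)^(-1)...(1-x^7)^(-1),
the coefficient of x^18 = 248

248


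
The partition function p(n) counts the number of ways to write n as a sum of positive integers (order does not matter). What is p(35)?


Using the generating function prod_{k>=1} 1/(1-x^k), we compute p(35).
By dynamic programming over parts 1 through 35:
p(35) = 14883

14883


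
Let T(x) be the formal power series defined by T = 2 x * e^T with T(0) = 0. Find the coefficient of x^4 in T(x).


Apply the Lagrange inversion formula: if T = 2 x * phi(T) with phi(t) = e^t, then
[x^n] T = 2^n * (1/n) [t^(n-1)] phi(t)^n = 2^n * (1/n) [t^(n-1)] e^(n t) = 2^n * (1/n) * n^(n-1) / (n-1)! = 2^n * n^(n-1) / n!.
When c = 1 this is the Cayley count of rooted labeled trees on n vertices, divided by n!.
For n = 4: 2^4 * 4^3 / 4! = 16 * 64/24 = 128/3.

128/3


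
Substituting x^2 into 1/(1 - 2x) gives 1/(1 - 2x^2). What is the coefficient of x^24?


The coefficient of x^(2m) in 1/(1 - 2x^2) is 2^m.
With n = 24 = 2*12, the coefficient is 2^12 = 4096.

4096


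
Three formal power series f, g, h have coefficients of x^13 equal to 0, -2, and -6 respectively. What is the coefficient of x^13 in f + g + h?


Series addition is componentwise:
0 + -2 + -6
= -8

-8


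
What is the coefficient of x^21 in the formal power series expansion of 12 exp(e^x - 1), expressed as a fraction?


exp(e^x - 1) is the exponential generating function for the Bell numbers Bell_k: exp(e^x - 1) = sum_{k>=0} Bell_k x^k / k!.
So the coefficient of x^21 in 12 exp(e^x - 1) is 12 Bell_21 / 21!.
Computing: Bell_21 = 474869816156751 and 21! = 51090942171709440000, giving
12 * 474869816156751/51090942171709440000 = 158289938718917/1419192838103040000.

158289938718917/1419192838103040000


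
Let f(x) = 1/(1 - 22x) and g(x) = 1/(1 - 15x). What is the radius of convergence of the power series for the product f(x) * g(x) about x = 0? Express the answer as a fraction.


The radius of 1/(1 - 22x) is 1/22 (nearest singularity at x = 1/22), and the radius of 1/(1 - 15x) is 1/15.
The product f(x)*g(x) = 1/((1 - 22x)(1 - 15x)) has singularities at both 1/22 and 1/15, so its radius of convergence is the distance to the nearest one:
min(1/22, 1/15) = 1/22.

1/22


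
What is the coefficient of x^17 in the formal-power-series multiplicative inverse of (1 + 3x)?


The inverse is 1/(1 + 3x). Apply the geometric identity 1/(1 - y) = sum_{k>=0} y^k with y = -3x:
1/(1 + 3x) = sum_{k>=0} (-3)^k x^k.
So the coefficient of x^17 is (-3)^17 = -129140163.

-129140163


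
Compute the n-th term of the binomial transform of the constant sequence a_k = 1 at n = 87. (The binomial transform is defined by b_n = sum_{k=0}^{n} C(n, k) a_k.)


With a_k = 1 for all k, b_n = sum_{k=0}^{n} C(n, k) = 2^n by the binomial theorem.
For n = 87: 2^87 = 154742504910672534362390528.

154742504910672534362390528


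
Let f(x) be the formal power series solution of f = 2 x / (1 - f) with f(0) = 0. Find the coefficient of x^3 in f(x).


Apply Lagrange inversion: f = 2 x * phi(f) with phi(t) = 1/(1 - t), so
[x^n] f = 2^n * (1/n) [t^(n-1)] phi(t)^n = 2^n * (1/n) [t^(n-1)] (1 - t)^(-n) = 2^n * (1/n) C(2n - 2, n - 1) = 2^n * C_{n-1}.
For n = 3: C_2 = C(4, 2) / 3 = 6/3 = 2.
With the 2^3 = 8 factor, the coefficient is 8 * 2 = 16.

16


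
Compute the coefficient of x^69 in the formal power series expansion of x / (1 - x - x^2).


Let f(x) = sum_{k>=0} a_k x^k. Multiplying f(x) * (1 - x - x^2) = x and matching coefficients gives a_0 = 0, a_1 = 1, and a_k = a_{k-1} + a_{k-2} for k >= 2. These are the Fibonacci numbers F_k.
Iterating from F_0 = 0, F_1 = 1:
F_0=0, F_1=1, F_2=1, F_3=2, F_4=3, F_5=5, F_6=8, F_7=13, F_8=21, F_9=34, ...
F_69 = 117669030460994.

117669030460994


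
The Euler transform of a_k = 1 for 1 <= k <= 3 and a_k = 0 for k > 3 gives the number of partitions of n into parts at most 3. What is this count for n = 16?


Partitions of 16 into parts at most 3:
Using generating function (1-x)^(-1)(1-x^2)^(-1)(1-x^3)^(-1),
the coefficient of x^16 = 30

30


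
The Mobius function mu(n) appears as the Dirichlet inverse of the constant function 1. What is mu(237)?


237 = 3 * 79 (all distinct primes).
mu(237) = (-1)^2 = 1

1


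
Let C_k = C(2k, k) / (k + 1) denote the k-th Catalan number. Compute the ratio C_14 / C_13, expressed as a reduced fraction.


Using C_k = (2k)! / (k! (k+1)!), the ratio C_{k+1}/C_k simplifies to
C_{k+1}/C_k = [(2k+2)! / ((k+1)! (k+2)!)] * [k! (k+1)! / (2k)!]
 = (2k+2)(2k+1) / ((k+1)(k+2)) = 2(2k+1) / (k+2).
For k = 13: 2(2*13 + 1) / (13 + 2) = 54/15 = 18/5.

18/5


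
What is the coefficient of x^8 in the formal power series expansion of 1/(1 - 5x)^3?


The general identity 1/(1 - c x)^r = sum_{k>=0} c^k C(k + r - 1, r - 1) x^k follows by substituting y = c x into 1/(1 - y)^r = sum_{k>=0} C(k + r - 1, r - 1) y^k.
For c = 5, r = 3, k = 8:
5^8 * C(10, 2) = 390625 * 45 = 17578125.

17578125


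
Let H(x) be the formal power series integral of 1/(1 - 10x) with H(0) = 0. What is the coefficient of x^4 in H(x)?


1/(1 - 10x) = sum_{k>=0} 10^k x^k. Integrating termwise with H(0) = 0:
H(x) = sum_{k>=0} 10^k x^(k+1) / (k+1) = sum_{m>=1} 10^(m-1) x^m / m.
For m = 4: 10^3/4 = 1000/4 = 250.

250


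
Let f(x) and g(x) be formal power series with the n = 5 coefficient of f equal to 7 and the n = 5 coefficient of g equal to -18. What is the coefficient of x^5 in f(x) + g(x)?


Addition of formal power series is termwise.
The coefficient of x^5 in f + g = 7 + -18
= -11

-11


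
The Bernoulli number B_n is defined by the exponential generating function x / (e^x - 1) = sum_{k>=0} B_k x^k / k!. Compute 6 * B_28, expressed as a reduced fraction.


Bernoulli numbers can also be computed recursively via B_0 = 1 and sum_{j=0}^{m} C(m+1, j) B_j = 0 for m >= 1. Odd-index Bernoulli numbers vanish for k >= 3.
Computing B_28 = -23749461029/870, so 6 * B_28 = 6 * -23749461029/870 = -23749461029/145.

-23749461029/145


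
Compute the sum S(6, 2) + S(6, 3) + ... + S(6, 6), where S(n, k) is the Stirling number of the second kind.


By definition, S(n, k) counts partitions of an n-set into exactly k nonempty blocks.
Computing row n = 6 for k = 2..6:
S(6, k): 31, 90, 65, 15, 1
Sum = 202.

202


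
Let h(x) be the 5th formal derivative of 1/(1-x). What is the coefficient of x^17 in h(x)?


Differentiating 5 times: d^5/dx^5 [1/(1-x)] = 5!/(1-x)^6.
The expansion 1/(1-x)^6 = sum_{k>=0} C(k+5, 5) x^k, so the coefficient of x^n in 5!/(1-x)^6 is 5! * C(n+5, 5).
For n = 17: 120 * C(22, 5) = 120 * 26334 = 3160080

3160080


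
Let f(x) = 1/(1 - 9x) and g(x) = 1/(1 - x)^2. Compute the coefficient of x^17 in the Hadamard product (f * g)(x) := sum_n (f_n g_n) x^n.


f has coefficients f_k = 9^k. For g = 1/(1 - x)^2 the coefficient is g_k = C(k + 1, 1) = k + 1. The Hadamard coefficient is (f * g)_k = 9^k * (k + 1).
For k = 17: 9^17 * 18 = 16677181699666569 * 18 = 300189270593998242.

300189270593998242


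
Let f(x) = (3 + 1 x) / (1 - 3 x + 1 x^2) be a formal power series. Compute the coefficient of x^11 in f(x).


Write f(x) = sum_{k>=0} a_k x^k. Multiplying both sides by 1 - 3 x + 1 x^2 gives
(1 - 3 x + 1 x^2) sum_{k>=0} a_k x^k = 3 + 1 x.
Matching coefficients:
 x^0: a_0 = 3
 x^1: a_1 - 3 a_0 = 1  =>  a_1 = 3*3 + 1 = 10
 x^k (k >= 2): a_k = 3 a_{k-1} - 1 a_{k-2}.
Iterating: a_2 = 27, a_3 = 71, a_4 = 186, a_5 = 487, a_6 = 1275, a_7 = 3338, a_8 = 8739, a_9 = 22879, a_10 = 59898, a_11 = 156815.
So the coefficient of x^11 is 156815.

156815


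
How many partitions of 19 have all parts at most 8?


Using the generating function (1-x)^(-1)(1-x^2)^(-1)...(1-x^8)^(-1),
the coefficient of x^19 counts these restricted partitions.
Result = 352

352


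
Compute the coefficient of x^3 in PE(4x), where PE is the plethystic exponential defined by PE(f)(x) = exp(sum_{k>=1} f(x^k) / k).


With f(x) = 4x, the exponent is sum_{k>=1} 4 x^k / k = 4 * (-ln(1 - x)). Exponentiating:
PE(4x) = exp(-4 ln(1 - x)) = 1/(1 - x)^4.
By the negative binomial expansion, [x^n] 1/(1 - x)^4 = C(n + 3, 3).
For n = 3: C(6, 3) = 20.

20


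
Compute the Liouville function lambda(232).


The Liouville function is lambda(k) = (-1)^Omega(k), where Omega(k) counts the prime factors of k with multiplicity.
Factoring: 232 = 2 * 2 * 2 * 29, so Omega(232) = 4.
lambda(232) = (-1)^4 = 1.

1


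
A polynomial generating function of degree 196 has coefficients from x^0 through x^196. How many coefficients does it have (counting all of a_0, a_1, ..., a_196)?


A polynomial of degree 196 takes the form a_0 + a_1 x + ... + a_196 x^196.
The number of coefficients is 196 + 1 = 197.

197


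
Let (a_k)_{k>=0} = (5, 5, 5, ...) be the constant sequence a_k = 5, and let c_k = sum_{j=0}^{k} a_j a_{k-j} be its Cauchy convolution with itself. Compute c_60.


Since a_j = 5 for all j >= 0, the convolution sum becomes
c_k = sum_{j=0}^{k} 5 * 5 = 25 * (k + 1).
Equivalently, the generating function of (a_k) is 5/(1 - x) and its square is 25/(1 - x)^2 = sum_{k>=0} 25(k + 1) x^k.
For k = 60: 25 * 61 = 1525.

1525


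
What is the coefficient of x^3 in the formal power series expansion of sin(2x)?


The Maclaurin series is sin(t) = sum_{k>=0} (-1)^k t^(2k+1) / (2k+1)!, so substituting t = 2x, only odd powers of x are nonzero, with coefficient of x^(2k+1) equal to (-1)^k 2^(2k+1) / (2k+1)!.
Write 3 = 2*1 + 1, giving the coefficient (-1)^1 * 2^3 / 3! = -8/6 = -4/3.

-4/3


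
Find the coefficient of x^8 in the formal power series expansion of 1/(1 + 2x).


Write 1/(1 + c x) = 1/(1 - (-c) x) and apply the geometric-series identity
1/(1 - y) = sum_{k>=0} y^k to get 1/(1 + c x) = sum_{k>=0} (-c)^k x^k.
So the coefficient of x^k is (-c)^k = (-1)^k * c^k.
Here c = 2 and k = 8:
(-2)^8 = 1 * 256 = 256

256


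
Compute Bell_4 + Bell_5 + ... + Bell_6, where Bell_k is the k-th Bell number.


Recall Bell_k counts set partitions of a k-set (with Bell_0 = 1 by convention).
Bell_4 through Bell_6: 15, 52, 203
Sum = 15 + 52 + 203 = 270.

270


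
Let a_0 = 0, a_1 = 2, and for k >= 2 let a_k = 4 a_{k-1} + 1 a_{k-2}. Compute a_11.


Iterating the recurrence forward:
a_0 = 0
a_1 = 2
a_2 = 4*2 + 1*0 = 8
a_3 = 4*8 + 1*2 = 34
a_4 = 4*34 + 1*8 = 144
a_5 = 4*144 + 1*34 = 610
a_6 = 4*610 + 1*144 = 2584
a_7 = 4*2584 + 1*610 = 10946
a_8 = 4*10946 + 1*2584 = 46368
a_9 = 4*46368 + 1*10946 = 196418
a_10 = 4*196418 + 1*46368 = 832040
a_11 = 4*832040 + 1*196418 = 3524578
So a_11 = 3524578.

3524578


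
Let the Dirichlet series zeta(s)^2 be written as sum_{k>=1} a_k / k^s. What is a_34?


The Dirichlet convolution of the constant function 1 with itself gives (1 * 1)(k) = sum_{d | k} 1 = d(k), the number of positive divisors of k.
Since zeta(s) = sum_{k>=1} 1/k^s, we have zeta(s)^2 = sum_{k>=1} d(k)/k^s, so a_k = d(k).
For k = 34: the divisors are 1, 2, 17, 34.
Count = 4.

4


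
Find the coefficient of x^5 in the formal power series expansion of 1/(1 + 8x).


Write 1/(1 + c x) = 1/(1 - (-c) x) and apply the geometric-series identity
1/(1 - y) = sum_{k>=0} y^k to get 1/(1 + c x) = sum_{k>=0} (-c)^k x^k.
So the coefficient of x^k is (-c)^k = (-1)^k * c^k.
Here c = 8 and k = 5:
(-8)^5 = -1 * 32768 = -32768

-32768


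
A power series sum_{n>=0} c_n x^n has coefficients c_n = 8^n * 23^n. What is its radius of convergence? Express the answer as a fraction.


By the root test (Cauchy-Hadamard), the radius is R = 1 / limsup_n |c_n|^(1/n).
Here |c_n|^(1/n) = (8^n * 23^n)^(1/n) = 8 * 23 = 184 for all n.
So R = 1/184 = 1/184.

1/184


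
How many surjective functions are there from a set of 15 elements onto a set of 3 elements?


By inclusion-exclusion on which target elements are missed, the number of surjections from an n-set onto a k-set is
surj(n, k) = sum_{j=0}^{k} (-1)^j C(k, j) (k - j)^n.
Equivalently surj(n, k) = k! * S(n, k), where S(n, k) is the Stirling number of the second kind.
For n = 15, k = 3:
S(15, 3) = 2375101, so
surj = 3! * 2375101 = 6 * 2375101 = 14250606.

14250606


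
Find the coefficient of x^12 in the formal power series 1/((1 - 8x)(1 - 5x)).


By partial fractions or Cauchy convolution:
The coefficient equals sum_{k=0}^{12} 8^k * 5^(12-k).
= 182845036921

182845036921


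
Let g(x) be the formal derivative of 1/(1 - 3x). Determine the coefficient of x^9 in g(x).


Differentiate termwise: d/dx sum_{k>=0} 3^k x^k = sum_{k>=1} k 3^k x^(k-1) = sum_{j>=0} (j+1) 3^(j+1) x^j.
Equivalently, d/dx [1/(1 - 3x)] = 3/(1 - 3x)^2.
For j = 9: 10 * 3^10 = 10 * 59049 = 590490.

590490


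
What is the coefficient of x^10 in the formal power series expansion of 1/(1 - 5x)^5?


The general identity 1/(1 - c x)^r = sum_{k>=0} c^k C(k + r - 1, r - 1) x^k follows by substituting y = c x into 1/(1 - y)^r = sum_{k>=0} C(k + r - 1, r - 1) y^k.
For c = 5, r = 5, k = 10:
5^10 * C(14, 4) = 9765625 * 1001 = 9775390625.

9775390625


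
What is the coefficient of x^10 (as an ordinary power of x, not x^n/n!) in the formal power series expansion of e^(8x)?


The exponential series is e^y = sum_{k>=0} y^k / k!. Substituting y = 8x gives
e^(8x) = sum_{k>=0} 8^k x^k / k!.
So the coefficient of x^n is a^n/n! with a = 8, n = 10:
8^10 / 10! = 1073741824/3628800 = 4194304/14175

4194304/14175
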